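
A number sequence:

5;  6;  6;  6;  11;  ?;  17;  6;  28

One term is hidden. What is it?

Positions 1, 3, 5, … form one subsequence and positions 2, 4, 6, … form another.
Track A: 5, 6, 11, 17, 28 — Fibonacci-style (each term is the sum of the two before it).
Track B: 6, 6, ?, 6 — the constant sequence 6.
Track B's pattern makes the blank 6.

6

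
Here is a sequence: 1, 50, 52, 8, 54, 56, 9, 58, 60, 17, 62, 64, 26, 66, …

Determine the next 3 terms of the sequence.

Reading positions in blocks of 3 reveals the pattern ABB — 2 tracks woven together.
Track A = 1, 8, 9, 17, 26: a Fibonacci-like recurrence a_n = a_{n-1} + a_{n-2}.
Track B = 50, 52, 54, 56, 58, 60, 62, 64, 66: arithmetic, step +2.
Position 15 → track B, term 10 = 68.
Term 16 comes from track A (its 6th entry): 43.
The 17th slot belongs to track B; its 11th term is 70.

68, 43, 70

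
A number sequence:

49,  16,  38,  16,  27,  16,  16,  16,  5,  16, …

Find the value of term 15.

Split by position mod 2 into 2 tracks.
Track A is 49, 38, 27, 16, 5, which is arithmetic with common difference −11.
Track B is 16, 16, 16, 16, 16, which is constant 16.
Position 15 falls in track A as its term 8, giving -28.

-28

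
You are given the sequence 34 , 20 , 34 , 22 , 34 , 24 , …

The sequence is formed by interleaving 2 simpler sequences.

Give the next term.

Odd-indexed and even-indexed terms follow separate rules.
Stream A: 34, 34, 34 — always 34.
Stream B: 20, 22, 24 — adding 2 each time.
The 7th slot belongs to stream A; its 4th term is 34.

34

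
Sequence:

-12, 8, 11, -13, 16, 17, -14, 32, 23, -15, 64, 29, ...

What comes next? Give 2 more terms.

-16, 128

Read the sequence 3 terms at a time; column i is its own pattern.
Subsequence A: -12, -13, -14, -15 (arithmetic, step −1).
Subsequence B: 8, 16, 32, 64 (powers of 2).
Subsequence C: 11, 17, 23, 29 (adding 6 each time).
Position 13 → subsequence A, term 5 = -16.
Term 14 comes from subsequence B (its 5th entry): 128.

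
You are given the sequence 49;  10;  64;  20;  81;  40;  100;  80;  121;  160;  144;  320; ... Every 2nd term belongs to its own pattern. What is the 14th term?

Split by position mod 2 into 2 tracks.
Track A: 49, 64, 81, 100, 121, 144. The squares 7², 8², 9², ….
Track B: 10, 20, 40, 80, 160, 320. Geometric with ratio 2.
The 14th slot belongs to track B; its 7th term is 640.

640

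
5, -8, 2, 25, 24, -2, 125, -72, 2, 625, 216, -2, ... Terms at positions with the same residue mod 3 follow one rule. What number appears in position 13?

Split by position mod 3 into 3 tracks.
Track A = 5, 25, 125, 625: powers of 5.
Track B = -8, 24, -72, 216: multiplying by -3 each time.
Track C = 2, -2, 2, -2: oscillating between 2 and -2.
Position 13 → track A, term 5 = 3125.

3125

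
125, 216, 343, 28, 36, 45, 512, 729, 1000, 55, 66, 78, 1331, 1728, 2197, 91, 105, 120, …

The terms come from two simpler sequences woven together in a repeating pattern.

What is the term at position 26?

5832

Positions follow the repeating pattern AAABBB; grouping by letter gives 2 tracks.
Track A: 125, 216, 343, 512, 729, 1000, 1331, 1728, 2197 — perfect cubes starting at 5³.
Track B: 28, 36, 45, 55, 66, 78, 91, 105, 120 — triangular numbers n(n+1)/2 for n = 7, 8, ….
The 26th slot belongs to track A; its 14th term is 5832.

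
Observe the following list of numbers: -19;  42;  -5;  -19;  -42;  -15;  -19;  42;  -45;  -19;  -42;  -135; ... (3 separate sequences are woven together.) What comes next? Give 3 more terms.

Read the sequence 3 terms at a time; column i is its own pattern.
Subsequence A = -19, -19, -19, -19: always -19.
Subsequence B = 42, -42, 42, -42: the oscillation 42·(−1)^(n+1).
Subsequence C = -5, -15, -45, -135: multiplying by 3 each time.
Position 13 falls in subsequence A as its term 5, giving -19.
The 14th slot belongs to subsequence B; its 5th term is 42.
The 15th slot belongs to subsequence C; its 5th term is -405.

-19, 42, -405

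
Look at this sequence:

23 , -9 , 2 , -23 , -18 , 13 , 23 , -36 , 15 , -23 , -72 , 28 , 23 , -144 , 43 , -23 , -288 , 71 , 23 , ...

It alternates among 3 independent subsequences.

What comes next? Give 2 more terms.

Split by position mod 3 into 3 tracks.
Track A: 23, -23, 23, -23, 23, -23, 23 — alternating ±23.
Track B: -9, -18, -36, -72, -144, -288 — geometric with ratio 2.
Track C: 2, 13, 15, 28, 43, 71 — Fibonacci-style (each term is the sum of the two before it).
Term 20 comes from track B (its 7th entry): -576.
Position 21 → track C, term 7 = 114.

-576, 114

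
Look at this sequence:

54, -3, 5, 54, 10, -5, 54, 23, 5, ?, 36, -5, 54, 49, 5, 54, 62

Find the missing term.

The terms cycle through 3 interleaved subsequences.
Track A: 54, 54, 54, ?, 54, 54 — the constant sequence 54.
Track B: -3, 10, 23, 36, 49, 62 — linear: a_n = -16 + 13·n.
Track C: 5, -5, 5, -5, 5 — the oscillation 5·(−1)^(n+1).
The gap is track A's term 4; the rule gives 54.

54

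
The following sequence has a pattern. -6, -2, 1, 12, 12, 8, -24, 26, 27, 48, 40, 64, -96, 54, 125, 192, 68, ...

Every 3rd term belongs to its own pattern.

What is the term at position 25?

-1536

Taking every 3rd term gives 3 separate tracks.
Stream A: -6, 12, -24, 48, -96, 192. Geometric, ×-2 each step.
Stream B: -2, 12, 26, 40, 54, 68. Linear: a_n = -16 + 14·n.
Stream C: 1, 8, 27, 64, 125. Consecutive cubes n³ from n = 1.
The 25th slot belongs to stream A; its 9th term is -1536.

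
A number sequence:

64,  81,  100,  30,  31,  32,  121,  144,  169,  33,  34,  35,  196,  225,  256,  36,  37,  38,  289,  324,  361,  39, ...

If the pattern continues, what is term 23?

Positions follow the repeating pattern AAABBB; grouping by letter gives 2 tracks.
Track A: 64, 81, 100, 121, 144, 169, 196, 225, 256, 289, 324, 361 — the squares 8², 9², 10², ….
Track B: 30, 31, 32, 33, 34, 35, 36, 37, 38, 39 — arithmetic, step +1.
Position 23 → track B, term 11 = 40.

40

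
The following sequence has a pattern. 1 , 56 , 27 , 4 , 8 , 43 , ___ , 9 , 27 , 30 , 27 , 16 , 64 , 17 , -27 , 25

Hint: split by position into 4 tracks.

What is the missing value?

The terms cycle through 4 interleaved subsequences.
Subsequence A is 1, 8, 27, 64, which is consecutive cubes n³ from n = 1.
Subsequence B is 56, 43, 30, 17, which is arithmetic, step −13.
Subsequence C is 27, ?, 27, -27, which is the oscillation 27·(−1)^(n+1).
Subsequence D is 4, 9, 16, 25, which is consecutive squares n² from n = 2.
The gap is subsequence C's term 2; the rule gives -27.

-27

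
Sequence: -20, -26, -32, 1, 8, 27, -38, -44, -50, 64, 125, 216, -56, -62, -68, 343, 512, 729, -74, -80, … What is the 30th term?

3375

Reading positions in blocks of 6 reveals the pattern AAABBB — 2 tracks woven together.
Track A: -20, -26, -32, -38, -44, -50, -56, -62, -68, -74, -80 (linear: a_n = -14 − 6·n).
Track B: 1, 8, 27, 64, 125, 216, 343, 512, 729 (the cubes 1³, 2³, 3³, …).
Position 30 → track B, term 15 = 3375.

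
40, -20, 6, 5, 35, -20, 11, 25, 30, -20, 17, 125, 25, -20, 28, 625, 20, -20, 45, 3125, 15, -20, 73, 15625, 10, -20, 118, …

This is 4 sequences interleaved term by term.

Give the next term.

78125

The terms cycle through 4 interleaved subsequences.
Stream A is 40, 35, 30, 25, 20, 15, 10, which is arithmetic with common difference −5.
Stream B is -20, -20, -20, -20, -20, -20, -20, which is always -20.
Stream C is 6, 11, 17, 28, 45, 73, 118, which is each term equals the sum of the previous two.
Stream D is 5, 25, 125, 625, 3125, 15625, which is powers 5^1, 5^2, 5^3, ….
Position 28 → stream D, term 7 = 78125.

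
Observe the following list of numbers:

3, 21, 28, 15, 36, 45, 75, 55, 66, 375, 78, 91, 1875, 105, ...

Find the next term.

120

The slot pattern repeats as ABB (period 3), so there are 2 interleaved tracks.
Track A = 3, 15, 75, 375, 1875: geometric with ratio 5.
Track B = 21, 28, 36, 45, 55, 66, 78, 91, 105: triangular numbers starting at T_6.
Position 15 falls in track B as its term 10, giving 120.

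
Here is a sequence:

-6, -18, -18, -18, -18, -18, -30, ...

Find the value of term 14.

-18

The slot pattern repeats as ABB (period 3), so there are 2 interleaved tracks.
Stream A is -6, -18, -30, which is linear: a_n = 6 − 12·n.
Stream B is -18, -18, -18, -18, which is the constant sequence -18.
Position 14 falls in stream B as its term 9, giving -18.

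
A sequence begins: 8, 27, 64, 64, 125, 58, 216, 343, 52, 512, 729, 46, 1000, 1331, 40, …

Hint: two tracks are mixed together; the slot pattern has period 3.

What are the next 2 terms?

1728, 2197

Positions follow the repeating pattern AAB; grouping by letter gives 2 tracks.
Stream A: 8, 27, 64, 125, 216, 343, 512, 729, 1000, 1331. Consecutive cubes n³ from n = 2.
Stream B: 64, 58, 52, 46, 40. Arithmetic with common difference −6.
The 16th slot belongs to stream A; its 11th term is 1728.
Position 17 → stream A, term 12 = 2197.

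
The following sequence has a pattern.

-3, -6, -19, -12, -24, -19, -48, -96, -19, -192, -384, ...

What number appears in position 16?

The slot pattern repeats as AAB (period 3), so there are 2 interleaved tracks.
Stream A: -3, -6, -12, -24, -48, -96, -192, -384 — geometric, ×2 each step.
Stream B: -19, -19, -19 — the constant sequence -19.
Position 16 → stream A, term 11 = -3072.

-3072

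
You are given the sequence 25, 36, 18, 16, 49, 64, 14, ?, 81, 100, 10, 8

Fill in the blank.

The slot pattern repeats as AABB (period 4), so there are 2 interleaved tracks.
Track A: 25, 36, 49, 64, 81, 100. The squares 5², 6², 7², ….
Track B: 18, 16, 14, ?, 10, 8. Subtracting 2 each time.
So the missing entry in track B is 12.

12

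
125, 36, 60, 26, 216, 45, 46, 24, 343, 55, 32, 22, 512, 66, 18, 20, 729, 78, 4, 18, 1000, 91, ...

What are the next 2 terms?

-10, 16

Read the sequence 4 terms at a time; column i is its own pattern.
Stream A = 125, 216, 343, 512, 729, 1000: the cubes 5³, 6³, 7³, ….
Stream B = 36, 45, 55, 66, 78, 91: the triangular numbers T_8, T_9, ….
Stream C = 60, 46, 32, 18, 4: arithmetic with common difference −14.
Stream D = 26, 24, 22, 20, 18: arithmetic with common difference −2.
Term 23 comes from stream C (its 6th entry): -10.
Position 24 falls in stream D as its term 6, giving 16.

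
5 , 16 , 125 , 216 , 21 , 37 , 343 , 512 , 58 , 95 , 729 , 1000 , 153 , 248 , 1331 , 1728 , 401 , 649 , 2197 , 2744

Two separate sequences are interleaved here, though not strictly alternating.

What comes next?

1050

The slot pattern repeats as AABB (period 4), so there are 2 interleaved tracks.
Track A: 5, 16, 21, 37, 58, 95, 153, 248, 401, 649. Fibonacci-style (each term is the sum of the two before it).
Track B: 125, 216, 343, 512, 729, 1000, 1331, 1728, 2197, 2744. Consecutive cubes n³ from n = 5.
The 21st slot belongs to track A; its 11th term is 1050.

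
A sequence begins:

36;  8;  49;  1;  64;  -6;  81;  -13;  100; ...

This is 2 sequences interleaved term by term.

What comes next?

Positions 1, 3, 5, … form one subsequence and positions 2, 4, 6, … form another.
Track A: 36, 49, 64, 81, 100. Perfect squares starting at 6².
Track B: 8, 1, -6, -13. Subtracting 7 each time.
Position 10 → track B, term 5 = -20.

-20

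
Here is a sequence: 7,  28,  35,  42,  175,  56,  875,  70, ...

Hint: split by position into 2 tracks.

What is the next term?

Split by position mod 2 into 2 tracks.
Track A: 7, 35, 175, 875 (geometric, ×5 each step).
Track B: 28, 42, 56, 70 (arithmetic with common difference +14).
The 9th slot belongs to track A; its 5th term is 4375.

4375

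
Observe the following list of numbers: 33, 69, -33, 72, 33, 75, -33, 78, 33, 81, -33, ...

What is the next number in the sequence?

Positions 1, 3, 5, … form one subsequence and positions 2, 4, 6, … form another.
Stream A: 33, -33, 33, -33, 33, -33. The oscillation 33·(−1)^(n+1).
Stream B: 69, 72, 75, 78, 81. Linear: a_n = 66 + 3·n.
Term 12 comes from stream B (its 6th entry): 84.

84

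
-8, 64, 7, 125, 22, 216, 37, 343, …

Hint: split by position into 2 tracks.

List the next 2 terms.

52, 512

The terms cycle through 2 interleaved subsequences.
Subsequence A: -8, 7, 22, 37 — linear: a_n = -23 + 15·n.
Subsequence B: 64, 125, 216, 343 — the cubes 4³, 5³, 6³, ….
The 9th slot belongs to subsequence A; its 5th term is 52.
Position 10 → subsequence B, term 5 = 512.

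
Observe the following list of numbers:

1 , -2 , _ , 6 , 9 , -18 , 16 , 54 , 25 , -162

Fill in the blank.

The terms cycle through 2 interleaved subsequences.
Track A is 1, ?, 9, 16, 25, which is the squares 1², 2², 3², ….
Track B is -2, 6, -18, 54, -162, which is geometric with ratio -3.
The gap is track A's term 2; the rule gives 4.

4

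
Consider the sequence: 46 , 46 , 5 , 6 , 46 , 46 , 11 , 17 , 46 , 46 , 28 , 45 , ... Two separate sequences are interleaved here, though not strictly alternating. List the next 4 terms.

46, 46, 73, 118

Positions follow the repeating pattern AABB; grouping by letter gives 2 tracks.
Track A: 46, 46, 46, 46, 46, 46. Constant 46.
Track B: 5, 6, 11, 17, 28, 45. Each term equals the sum of the previous two.
Position 13 → track A, term 7 = 46.
Term 14 comes from track A (its 8th entry): 46.
Term 15 comes from track B (its 7th entry): 73.
The 16th slot belongs to track B; its 8th term is 118.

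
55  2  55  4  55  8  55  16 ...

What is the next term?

55

The terms cycle through 2 interleaved subsequences.
Track A is 55, 55, 55, 55, which is always 55.
Track B is 2, 4, 8, 16, which is successive powers of 2.
Term 9 comes from track A (its 5th entry): 55.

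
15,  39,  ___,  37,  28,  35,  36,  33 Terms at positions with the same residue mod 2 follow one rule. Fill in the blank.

The terms cycle through 2 interleaved subsequences.
Stream A = 15, ?, 28, 36: triangular numbers n(n+1)/2 for n = 5, 6, ….
Stream B = 39, 37, 35, 33: subtracting 2 each time.
The gap is stream A's term 2; the rule gives 21.

21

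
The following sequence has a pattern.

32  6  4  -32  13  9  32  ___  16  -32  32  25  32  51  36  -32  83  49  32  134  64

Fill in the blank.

Read the sequence 3 terms at a time; column i is its own pattern.
Track A: 32, -32, 32, -32, 32, -32, 32 (oscillating between 32 and -32).
Track B: 6, 13, ?, 32, 51, 83, 134 (each term equals the sum of the previous two).
Track C: 4, 9, 16, 25, 36, 49, 64 (consecutive squares n² from n = 2).
So the missing entry in track B is 19.

19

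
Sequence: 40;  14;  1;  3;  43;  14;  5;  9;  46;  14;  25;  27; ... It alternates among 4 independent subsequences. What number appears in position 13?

49

Split by position mod 4: positions 1, 5, 9, … form one track, and each other residue class forms its own.
Track A: 40, 43, 46 — arithmetic with common difference +3.
Track B: 14, 14, 14 — the constant sequence 14.
Track C: 1, 5, 25 — geometric with ratio 5.
Track D: 3, 9, 27 — powers 3^1, 3^2, 3^3, ….
Term 13 comes from track A (its 4th entry): 49.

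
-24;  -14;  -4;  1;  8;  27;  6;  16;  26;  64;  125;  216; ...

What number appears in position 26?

Positions follow the repeating pattern AAABBB; grouping by letter gives 2 tracks.
Stream A: -24, -14, -4, 6, 16, 26 — linear: a_n = -34 + 10·n.
Stream B: 1, 8, 27, 64, 125, 216 — the cubes 1³, 2³, 3³, ….
Position 26 → stream A, term 14 = 106.

106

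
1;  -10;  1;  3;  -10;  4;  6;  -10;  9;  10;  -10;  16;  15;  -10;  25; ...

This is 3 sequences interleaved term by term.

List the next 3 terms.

21, -10, 36

Split by position mod 3 into 3 tracks.
Track A: 1, 3, 6, 10, 15. Triangular numbers starting at T_1.
Track B: -10, -10, -10, -10, -10. The constant sequence -10.
Track C: 1, 4, 9, 16, 25. Perfect squares starting at 1².
The 16th slot belongs to track A; its 6th term is 21.
Position 17 falls in track B as its term 6, giving -10.
Position 18 falls in track C as its term 6, giving 36.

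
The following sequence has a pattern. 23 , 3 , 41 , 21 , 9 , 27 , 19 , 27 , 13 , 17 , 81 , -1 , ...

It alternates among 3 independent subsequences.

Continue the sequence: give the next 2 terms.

Taking every 3rd term gives 3 separate tracks.
Subsequence A: 23, 21, 19, 17 (subtracting 2 each time).
Subsequence B: 3, 9, 27, 81 (successive powers of 3).
Subsequence C: 41, 27, 13, -1 (linear: a_n = 55 − 14·n).
Term 13 comes from subsequence A (its 5th entry): 15.
Position 14 falls in subsequence B as its term 5, giving 243.

15, 243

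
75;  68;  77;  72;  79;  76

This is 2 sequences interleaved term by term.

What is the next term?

81

The terms cycle through 2 interleaved subsequences.
Stream A: 75, 77, 79 — adding 2 each time.
Stream B: 68, 72, 76 — arithmetic, step +4.
The 7th slot belongs to stream A; its 4th term is 81.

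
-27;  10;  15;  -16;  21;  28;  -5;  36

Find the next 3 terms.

Positions follow the repeating pattern ABB; grouping by letter gives 2 tracks.
Subsequence A: -27, -16, -5. Linear: a_n = -38 + 11·n.
Subsequence B: 10, 15, 21, 28, 36. The triangular numbers T_4, T_5, ….
Position 9 → subsequence B, term 6 = 45.
Position 10 → subsequence A, term 4 = 6.
Position 11 → subsequence B, term 7 = 55.

45, 6, 55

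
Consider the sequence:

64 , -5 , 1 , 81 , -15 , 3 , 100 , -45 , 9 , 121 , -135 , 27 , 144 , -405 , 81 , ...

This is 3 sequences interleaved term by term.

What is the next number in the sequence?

169

The terms cycle through 3 interleaved subsequences.
Subsequence A = 64, 81, 100, 121, 144: perfect squares starting at 8².
Subsequence B = -5, -15, -45, -135, -405: geometric, ×3 each step.
Subsequence C = 1, 3, 9, 27, 81: powers of 3.
Position 16 falls in subsequence A as its term 6, giving 169.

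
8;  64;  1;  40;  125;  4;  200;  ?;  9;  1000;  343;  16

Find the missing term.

216

Split by position mod 3 into 3 tracks.
Track A: 8, 40, 200, 1000. A geometric progression (common ratio 5).
Track B: 64, 125, ?, 343. Consecutive cubes n³ from n = 4.
Track C: 1, 4, 9, 16. The squares 1², 2², 3², ….
So the missing entry in track B is 216.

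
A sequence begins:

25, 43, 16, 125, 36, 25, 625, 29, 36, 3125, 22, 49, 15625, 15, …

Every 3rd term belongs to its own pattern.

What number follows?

Read the sequence 3 terms at a time; column i is its own pattern.
Track A: 25, 125, 625, 3125, 15625 — successive powers of 5.
Track B: 43, 36, 29, 22, 15 — linear: a_n = 50 − 7·n.
Track C: 16, 25, 36, 49 — consecutive squares n² from n = 4.
Position 15 falls in track C as its term 5, giving 64.

64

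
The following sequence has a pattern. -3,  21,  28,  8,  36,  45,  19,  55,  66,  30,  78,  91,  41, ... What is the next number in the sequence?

Positions follow the repeating pattern ABB; grouping by letter gives 2 tracks.
Stream A = -3, 8, 19, 30, 41: arithmetic with common difference +11.
Stream B = 21, 28, 36, 45, 55, 66, 78, 91: triangular numbers n(n+1)/2 for n = 6, 7, ….
The 14th slot belongs to stream B; its 9th term is 105.

105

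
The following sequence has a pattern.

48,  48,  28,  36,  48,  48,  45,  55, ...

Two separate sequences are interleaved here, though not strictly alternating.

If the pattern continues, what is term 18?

Reading positions in blocks of 4 reveals the pattern AABB — 2 tracks woven together.
Track A: 48, 48, 48, 48 — the constant sequence 48.
Track B: 28, 36, 45, 55 — triangular numbers n(n+1)/2 for n = 7, 8, ….
The 18th slot belongs to track A; its 10th term is 48.

48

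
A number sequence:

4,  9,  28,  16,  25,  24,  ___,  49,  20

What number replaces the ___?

Reading positions in blocks of 3 reveals the pattern AAB — 2 tracks woven together.
Stream A: 4, 9, 16, 25, ?, 49 — consecutive squares n² from n = 2.
Stream B: 28, 24, 20 — arithmetic with common difference −4.
Filling stream A at index 5 by its rule yields 36.

36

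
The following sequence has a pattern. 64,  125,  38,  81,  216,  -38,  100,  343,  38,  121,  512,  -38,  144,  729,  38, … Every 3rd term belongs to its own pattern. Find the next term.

Read the sequence 3 terms at a time; column i is its own pattern.
Track A is 64, 81, 100, 121, 144, which is perfect squares starting at 8².
Track B is 125, 216, 343, 512, 729, which is the cubes 5³, 6³, 7³, ….
Track C is 38, -38, 38, -38, 38, which is the oscillation 38·(−1)^(n+1).
Position 16 → track A, term 6 = 169.

169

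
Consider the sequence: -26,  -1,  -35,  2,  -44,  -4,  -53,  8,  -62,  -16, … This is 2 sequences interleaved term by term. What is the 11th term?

-71

Split by position mod 2 into 2 tracks.
Track A: -26, -35, -44, -53, -62 — linear: a_n = -17 − 9·n.
Track B: -1, 2, -4, 8, -16 — a geometric progression (common ratio -2).
Term 11 comes from track A (its 6th entry): -71.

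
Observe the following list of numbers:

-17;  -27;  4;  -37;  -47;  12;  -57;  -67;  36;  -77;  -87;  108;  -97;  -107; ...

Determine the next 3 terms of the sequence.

324, -117, -127

The slot pattern repeats as AAB (period 3), so there are 2 interleaved tracks.
Track A: -17, -27, -37, -47, -57, -67, -77, -87, -97, -107 (arithmetic, step −10).
Track B: 4, 12, 36, 108 (geometric, ×3 each step).
The 15th slot belongs to track B; its 5th term is 324.
The 16th slot belongs to track A; its 11th term is -117.
Position 17 falls in track A as its term 12, giving -127.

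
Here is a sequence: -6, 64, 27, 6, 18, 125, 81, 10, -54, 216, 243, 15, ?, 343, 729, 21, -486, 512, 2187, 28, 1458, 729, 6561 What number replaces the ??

Taking every 4th term gives 4 separate tracks.
Track A is -6, 18, -54, ?, -486, 1458, which is geometric, ×-3 each step.
Track B is 64, 125, 216, 343, 512, 729, which is the cubes 4³, 5³, 6³, ….
Track C is 27, 81, 243, 729, 2187, 6561, which is powers 3^3, 3^4, 3^5, ….
Track D is 6, 10, 15, 21, 28, which is the triangular numbers T_3, T_4, ….
The gap is track A's term 4; the rule gives 162.

162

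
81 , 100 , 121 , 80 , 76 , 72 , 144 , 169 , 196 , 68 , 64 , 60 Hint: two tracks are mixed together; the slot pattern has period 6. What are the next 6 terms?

Positions follow the repeating pattern AAABBB; grouping by letter gives 2 tracks.
Track A: 81, 100, 121, 144, 169, 196 — the squares 9², 10², 11², ….
Track B: 80, 76, 72, 68, 64, 60 — subtracting 4 each time.
Position 13 falls in track A as its term 7, giving 225.
Position 14 falls in track A as its term 8, giving 256.
Position 15 → track A, term 9 = 289.
Term 16 comes from track B (its 7th entry): 56.
Term 17 comes from track B (its 8th entry): 52.
Term 18 comes from track B (its 9th entry): 48.

225, 256, 289, 56, 52, 48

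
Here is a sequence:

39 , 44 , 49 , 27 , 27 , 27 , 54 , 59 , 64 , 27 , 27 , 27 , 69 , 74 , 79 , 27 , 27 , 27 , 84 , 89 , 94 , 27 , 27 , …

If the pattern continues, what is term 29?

27

Positions follow the repeating pattern AAABBB; grouping by letter gives 2 tracks.
Track A = 39, 44, 49, 54, 59, 64, 69, 74, 79, 84, 89, 94: arithmetic with common difference +5.
Track B = 27, 27, 27, 27, 27, 27, 27, 27, 27, 27, 27: constant 27.
Position 29 falls in track B as its term 14, giving 27.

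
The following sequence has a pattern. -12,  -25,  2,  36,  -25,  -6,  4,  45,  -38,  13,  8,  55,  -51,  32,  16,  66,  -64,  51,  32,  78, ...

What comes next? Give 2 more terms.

Read the sequence 4 terms at a time; column i is its own pattern.
Subsequence A = -12, -25, -38, -51, -64: arithmetic, step −13.
Subsequence B = -25, -6, 13, 32, 51: adding 19 each time.
Subsequence C = 2, 4, 8, 16, 32: powers 2^1, 2^2, 2^3, ….
Subsequence D = 36, 45, 55, 66, 78: triangular numbers n(n+1)/2 for n = 8, 9, ….
Position 21 falls in subsequence A as its term 6, giving -77.
Position 22 falls in subsequence B as its term 6, giving 70.

-77, 70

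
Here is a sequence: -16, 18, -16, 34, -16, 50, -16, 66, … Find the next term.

-16

Odd-indexed and even-indexed terms follow separate rules.
Track A = -16, -16, -16, -16: the constant sequence -16.
Track B = 18, 34, 50, 66: adding 16 each time.
Position 9 → track A, term 5 = -16.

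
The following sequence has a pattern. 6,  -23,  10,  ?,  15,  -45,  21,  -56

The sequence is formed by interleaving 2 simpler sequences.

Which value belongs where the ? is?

-34

Odd-indexed and even-indexed terms follow separate rules.
Stream A = 6, 10, 15, 21: triangular numbers starting at T_3.
Stream B = -23, ?, -45, -56: subtracting 11 each time.
So the missing entry in stream B is -34.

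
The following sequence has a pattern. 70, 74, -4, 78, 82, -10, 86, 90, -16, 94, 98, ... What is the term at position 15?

Reading positions in blocks of 3 reveals the pattern AAB — 2 tracks woven together.
Track A: 70, 74, 78, 82, 86, 90, 94, 98. Adding 4 each time.
Track B: -4, -10, -16. Linear: a_n = 2 − 6·n.
The 15th slot belongs to track B; its 5th term is -28.

-28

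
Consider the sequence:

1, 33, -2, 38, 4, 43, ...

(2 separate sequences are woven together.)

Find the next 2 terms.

-8, 48

Odd-indexed and even-indexed terms follow separate rules.
Stream A: 1, -2, 4 — multiplying by -2 each time.
Stream B: 33, 38, 43 — adding 5 each time.
Position 7 falls in stream A as its term 4, giving -8.
Position 8 → stream B, term 4 = 48.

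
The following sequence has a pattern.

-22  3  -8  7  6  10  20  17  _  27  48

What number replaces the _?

Positions 1, 3, 5, … form one subsequence and positions 2, 4, 6, … form another.
Subsequence A = -22, -8, 6, 20, ?, 48: linear: a_n = -36 + 14·n.
Subsequence B = 3, 7, 10, 17, 27: each term equals the sum of the previous two.
Subsequence A's pattern makes the blank 34.

34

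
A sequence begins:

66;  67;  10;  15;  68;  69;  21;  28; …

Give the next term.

70

The slot pattern repeats as AABB (period 4), so there are 2 interleaved tracks.
Subsequence A is 66, 67, 68, 69, which is arithmetic, step +1.
Subsequence B is 10, 15, 21, 28, which is triangular numbers n(n+1)/2 for n = 4, 5, ….
Position 9 → subsequence A, term 5 = 70.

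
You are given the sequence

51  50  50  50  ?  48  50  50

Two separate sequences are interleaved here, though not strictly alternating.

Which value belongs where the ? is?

49

Positions follow the repeating pattern AABB; grouping by letter gives 2 tracks.
Track A is 51, 50, ?, 48, which is subtracting 1 each time.
Track B is 50, 50, 50, 50, which is always 50.
So the missing entry in track A is 49.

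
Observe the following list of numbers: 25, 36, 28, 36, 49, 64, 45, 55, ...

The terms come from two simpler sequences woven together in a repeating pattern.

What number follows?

The slot pattern repeats as AABB (period 4), so there are 2 interleaved tracks.
Subsequence A = 25, 36, 49, 64: perfect squares starting at 5².
Subsequence B = 28, 36, 45, 55: triangular numbers n(n+1)/2 for n = 7, 8, ….
Term 9 comes from subsequence A (its 5th entry): 81.

81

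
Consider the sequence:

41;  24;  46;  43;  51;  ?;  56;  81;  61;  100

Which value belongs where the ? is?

Positions 1, 3, 5, … form one subsequence and positions 2, 4, 6, … form another.
Stream A: 41, 46, 51, 56, 61 (adding 5 each time).
Stream B: 24, 43, ?, 81, 100 (arithmetic, step +19).
The gap is stream B's term 3; the rule gives 62.

62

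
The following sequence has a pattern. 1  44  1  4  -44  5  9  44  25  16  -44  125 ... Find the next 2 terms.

Split by position mod 3 into 3 tracks.
Track A: 1, 4, 9, 16. Perfect squares starting at 1².
Track B: 44, -44, 44, -44. Oscillating between 44 and -44.
Track C: 1, 5, 25, 125. Geometric with ratio 5.
The 13th slot belongs to track A; its 5th term is 25.
Position 14 → track B, term 5 = 44.

25, 44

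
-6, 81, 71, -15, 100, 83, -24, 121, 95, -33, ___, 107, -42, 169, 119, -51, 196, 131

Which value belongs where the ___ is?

144

Split by position mod 3: positions 1, 4, 7, … form one track, and each other residue class forms its own.
Stream A is -6, -15, -24, -33, -42, -51, which is arithmetic with common difference −9.
Stream B is 81, 100, 121, ?, 169, 196, which is consecutive squares n² from n = 9.
Stream C is 71, 83, 95, 107, 119, 131, which is adding 12 each time.
So the missing entry in stream B is 144.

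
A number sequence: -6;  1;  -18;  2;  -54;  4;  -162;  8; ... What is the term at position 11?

Split by position mod 2 into 2 tracks.
Track A is -6, -18, -54, -162, which is multiplying by 3 each time.
Track B is 1, 2, 4, 8, which is successive powers of 2.
Position 11 falls in track A as its term 6, giving -1458.

-1458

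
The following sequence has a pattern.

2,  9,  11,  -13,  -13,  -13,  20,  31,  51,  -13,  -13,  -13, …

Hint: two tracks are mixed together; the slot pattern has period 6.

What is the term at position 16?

The slot pattern repeats as AAABBB (period 6), so there are 2 interleaved tracks.
Stream A: 2, 9, 11, 20, 31, 51. Each term equals the sum of the previous two.
Stream B: -13, -13, -13, -13, -13, -13. Constant -13.
Term 16 comes from stream B (its 7th entry): -13.

-13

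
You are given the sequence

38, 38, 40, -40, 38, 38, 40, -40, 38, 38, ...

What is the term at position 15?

40

The slot pattern repeats as AABB (period 4), so there are 2 interleaved tracks.
Track A: 38, 38, 38, 38, 38, 38 — always 38.
Track B: 40, -40, 40, -40 — alternating ±40.
Position 15 falls in track B as its term 7, giving 40.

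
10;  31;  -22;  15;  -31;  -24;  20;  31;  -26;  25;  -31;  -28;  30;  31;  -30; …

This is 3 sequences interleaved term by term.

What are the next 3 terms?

35, -31, -32

Split by position mod 3 into 3 tracks.
Track A is 10, 15, 20, 25, 30, which is adding 5 each time.
Track B is 31, -31, 31, -31, 31, which is alternating ±31.
Track C is -22, -24, -26, -28, -30, which is arithmetic, step −2.
The 16th slot belongs to track A; its 6th term is 35.
Position 17 falls in track B as its term 6, giving -31.
The 18th slot belongs to track C; its 6th term is -32.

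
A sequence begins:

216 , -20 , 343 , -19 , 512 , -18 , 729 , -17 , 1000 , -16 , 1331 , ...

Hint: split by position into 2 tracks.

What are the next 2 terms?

-15, 1728

Taking every 2nd term gives 2 separate tracks.
Track A: 216, 343, 512, 729, 1000, 1331 — perfect cubes starting at 6³.
Track B: -20, -19, -18, -17, -16 — adding 1 each time.
Position 12 → track B, term 6 = -15.
Position 13 → track A, term 7 = 1728.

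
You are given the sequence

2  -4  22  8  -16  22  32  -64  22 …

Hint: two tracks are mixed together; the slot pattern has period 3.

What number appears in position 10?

Reading positions in blocks of 3 reveals the pattern AAB — 2 tracks woven together.
Track A = 2, -4, 8, -16, 32, -64: geometric, ×-2 each step.
Track B = 22, 22, 22: always 22.
Term 10 comes from track A (its 7th entry): 128.

128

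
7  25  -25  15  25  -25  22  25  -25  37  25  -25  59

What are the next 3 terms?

25, -25, 96

Reading positions in blocks of 3 reveals the pattern ABB — 2 tracks woven together.
Track A: 7, 15, 22, 37, 59 — each term equals the sum of the previous two.
Track B: 25, -25, 25, -25, 25, -25, 25, -25 — the oscillation 25·(−1)^(n+1).
Position 14 falls in track B as its term 9, giving 25.
Position 15 falls in track B as its term 10, giving -25.
The 16th slot belongs to track A; its 6th term is 96.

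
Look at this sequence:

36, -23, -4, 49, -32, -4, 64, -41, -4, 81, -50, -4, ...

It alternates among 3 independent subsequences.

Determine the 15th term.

-4

Split by position mod 3 into 3 tracks.
Stream A: 36, 49, 64, 81. The squares 6², 7², 8², ….
Stream B: -23, -32, -41, -50. Subtracting 9 each time.
Stream C: -4, -4, -4, -4. The constant sequence -4.
Position 15 falls in stream C as its term 5, giving -4.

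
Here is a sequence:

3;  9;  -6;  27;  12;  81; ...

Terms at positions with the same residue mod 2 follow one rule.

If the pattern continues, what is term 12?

2187

Positions 1, 3, 5, … form one subsequence and positions 2, 4, 6, … form another.
Subsequence A = 3, -6, 12: geometric, ×-2 each step.
Subsequence B = 9, 27, 81: powers 3^2, 3^3, 3^4, ….
Position 12 falls in subsequence B as its term 6, giving 2187.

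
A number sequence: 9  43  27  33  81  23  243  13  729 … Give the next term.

The terms cycle through 2 interleaved subsequences.
Track A: 9, 27, 81, 243, 729. A geometric progression (common ratio 3).
Track B: 43, 33, 23, 13. Arithmetic, step −10.
The 10th slot belongs to track B; its 5th term is 3.

3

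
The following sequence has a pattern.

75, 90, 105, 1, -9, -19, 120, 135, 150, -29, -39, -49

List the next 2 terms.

165, 180

The slot pattern repeats as AAABBB (period 6), so there are 2 interleaved tracks.
Stream A is 75, 90, 105, 120, 135, 150, which is arithmetic, step +15.
Stream B is 1, -9, -19, -29, -39, -49, which is subtracting 10 each time.
Position 13 falls in stream A as its term 7, giving 165.
Position 14 → stream A, term 8 = 180.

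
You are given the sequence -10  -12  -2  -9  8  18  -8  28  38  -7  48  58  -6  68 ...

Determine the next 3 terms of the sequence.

78, -5, 88

Reading positions in blocks of 3 reveals the pattern ABB — 2 tracks woven together.
Track A is -10, -9, -8, -7, -6, which is arithmetic, step +1.
Track B is -12, -2, 8, 18, 28, 38, 48, 58, 68, which is adding 10 each time.
Term 15 comes from track B (its 10th entry): 78.
Position 16 → track A, term 6 = -5.
The 17th slot belongs to track B; its 11th term is 88.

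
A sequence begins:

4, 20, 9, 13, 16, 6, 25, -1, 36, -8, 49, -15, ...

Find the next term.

64

Positions 1, 3, 5, … form one subsequence and positions 2, 4, 6, … form another.
Track A is 4, 9, 16, 25, 36, 49, which is consecutive squares n² from n = 2.
Track B is 20, 13, 6, -1, -8, -15, which is subtracting 7 each time.
Position 13 falls in track A as its term 7, giving 64.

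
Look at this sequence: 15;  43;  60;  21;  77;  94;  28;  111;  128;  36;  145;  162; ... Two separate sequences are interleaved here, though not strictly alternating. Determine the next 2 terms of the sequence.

Reading positions in blocks of 3 reveals the pattern ABB — 2 tracks woven together.
Subsequence A is 15, 21, 28, 36, which is the triangular numbers T_5, T_6, ….
Subsequence B is 43, 60, 77, 94, 111, 128, 145, 162, which is arithmetic with common difference +17.
Term 13 comes from subsequence A (its 5th entry): 45.
Position 14 falls in subsequence B as its term 9, giving 179.

45, 179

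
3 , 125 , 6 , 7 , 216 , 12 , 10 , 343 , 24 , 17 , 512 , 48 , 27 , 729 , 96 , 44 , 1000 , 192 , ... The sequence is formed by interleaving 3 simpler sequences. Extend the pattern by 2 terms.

71, 1331

Split by position mod 3 into 3 tracks.
Track A: 3, 7, 10, 17, 27, 44 — each term equals the sum of the previous two.
Track B: 125, 216, 343, 512, 729, 1000 — the cubes 5³, 6³, 7³, ….
Track C: 6, 12, 24, 48, 96, 192 — geometric with ratio 2.
The 19th slot belongs to track A; its 7th term is 71.
The 20th slot belongs to track B; its 7th term is 1331.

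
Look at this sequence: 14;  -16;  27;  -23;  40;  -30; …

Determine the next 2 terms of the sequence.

53, -37

Positions 1, 3, 5, … form one subsequence and positions 2, 4, 6, … form another.
Track A: 14, 27, 40 (arithmetic, step +13).
Track B: -16, -23, -30 (linear: a_n = -9 − 7·n).
Position 7 falls in track A as its term 4, giving 53.
Term 8 comes from track B (its 4th entry): -37.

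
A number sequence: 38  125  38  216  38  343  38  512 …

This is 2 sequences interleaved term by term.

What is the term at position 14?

1331

Positions 1, 3, 5, … form one subsequence and positions 2, 4, 6, … form another.
Stream A = 38, 38, 38, 38: always 38.
Stream B = 125, 216, 343, 512: the cubes 5³, 6³, 7³, ….
The 14th slot belongs to stream B; its 7th term is 1331.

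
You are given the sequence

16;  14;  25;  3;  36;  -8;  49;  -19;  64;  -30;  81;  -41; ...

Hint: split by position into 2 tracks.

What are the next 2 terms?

100, -52

Split by position mod 2 into 2 tracks.
Track A: 16, 25, 36, 49, 64, 81 (consecutive squares n² from n = 4).
Track B: 14, 3, -8, -19, -30, -41 (arithmetic, step −11).
The 13th slot belongs to track A; its 7th term is 100.
Position 14 falls in track B as its term 7, giving -52.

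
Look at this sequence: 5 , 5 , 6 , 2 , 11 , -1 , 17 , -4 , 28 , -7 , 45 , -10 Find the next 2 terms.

73, -13

Split by position mod 2 into 2 tracks.
Stream A is 5, 6, 11, 17, 28, 45, which is each term equals the sum of the previous two.
Stream B is 5, 2, -1, -4, -7, -10, which is arithmetic with common difference −3.
Position 13 → stream A, term 7 = 73.
Position 14 → stream B, term 7 = -13.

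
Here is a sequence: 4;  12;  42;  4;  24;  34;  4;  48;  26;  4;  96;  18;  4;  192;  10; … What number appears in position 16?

4

Read the sequence 3 terms at a time; column i is its own pattern.
Stream A = 4, 4, 4, 4, 4: constant 4.
Stream B = 12, 24, 48, 96, 192: a geometric progression (common ratio 2).
Stream C = 42, 34, 26, 18, 10: linear: a_n = 50 − 8·n.
Position 16 falls in stream A as its term 6, giving 4.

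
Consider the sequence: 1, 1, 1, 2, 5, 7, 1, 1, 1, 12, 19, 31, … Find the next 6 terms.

Positions follow the repeating pattern AAABBB; grouping by letter gives 2 tracks.
Subsequence A is 1, 1, 1, 1, 1, 1, which is the constant sequence 1.
Subsequence B is 2, 5, 7, 12, 19, 31, which is a Fibonacci-like recurrence a_n = a_{n-1} + a_{n-2}.
Term 13 comes from subsequence A (its 7th entry): 1.
Position 14 → subsequence A, term 8 = 1.
Position 15 → subsequence A, term 9 = 1.
Position 16 falls in subsequence B as its term 7, giving 50.
The 17th slot belongs to subsequence B; its 8th term is 81.
Position 18 → subsequence B, term 9 = 131.

1, 1, 1, 50, 81, 131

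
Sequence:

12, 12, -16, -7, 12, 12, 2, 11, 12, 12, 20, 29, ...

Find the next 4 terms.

12, 12, 38, 47

Positions follow the repeating pattern AABB; grouping by letter gives 2 tracks.
Track A is 12, 12, 12, 12, 12, 12, which is constant 12.
Track B is -16, -7, 2, 11, 20, 29, which is arithmetic with common difference +9.
The 13th slot belongs to track A; its 7th term is 12.
The 14th slot belongs to track A; its 8th term is 12.
The 15th slot belongs to track B; its 7th term is 38.
Term 16 comes from track B (its 8th entry): 47.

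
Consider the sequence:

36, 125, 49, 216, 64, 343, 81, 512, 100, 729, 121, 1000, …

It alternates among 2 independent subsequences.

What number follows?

The terms cycle through 2 interleaved subsequences.
Track A is 36, 49, 64, 81, 100, 121, which is perfect squares starting at 6².
Track B is 125, 216, 343, 512, 729, 1000, which is consecutive cubes n³ from n = 5.
The 13th slot belongs to track A; its 7th term is 144.

144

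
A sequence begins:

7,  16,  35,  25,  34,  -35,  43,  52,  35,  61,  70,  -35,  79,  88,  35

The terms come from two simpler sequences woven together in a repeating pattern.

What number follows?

The slot pattern repeats as AAB (period 3), so there are 2 interleaved tracks.
Stream A: 7, 16, 25, 34, 43, 52, 61, 70, 79, 88 — linear: a_n = -2 + 9·n.
Stream B: 35, -35, 35, -35, 35 — the oscillation 35·(−1)^(n+1).
Position 16 falls in stream A as its term 11, giving 97.

97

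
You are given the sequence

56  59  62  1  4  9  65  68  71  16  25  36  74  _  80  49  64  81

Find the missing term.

77

Positions follow the repeating pattern AAABBB; grouping by letter gives 2 tracks.
Stream A: 56, 59, 62, 65, 68, 71, 74, ?, 80. Linear: a_n = 53 + 3·n.
Stream B: 1, 4, 9, 16, 25, 36, 49, 64, 81. Consecutive squares n² from n = 1.
Stream A's pattern makes the blank 77.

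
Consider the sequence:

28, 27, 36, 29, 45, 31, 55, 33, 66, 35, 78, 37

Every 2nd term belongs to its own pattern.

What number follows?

Odd-indexed and even-indexed terms follow separate rules.
Track A: 28, 36, 45, 55, 66, 78 — triangular numbers starting at T_7.
Track B: 27, 29, 31, 33, 35, 37 — adding 2 each time.
Position 13 falls in track A as its term 7, giving 91.

91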